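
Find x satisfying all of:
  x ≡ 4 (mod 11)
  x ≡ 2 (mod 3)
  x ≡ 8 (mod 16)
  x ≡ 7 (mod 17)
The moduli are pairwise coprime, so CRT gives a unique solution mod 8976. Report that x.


Product of moduli M = 11 · 3 · 16 · 17 = 8976.
Merge one congruence at a time:
  Start: x ≡ 4 (mod 11).
  Combine with x ≡ 2 (mod 3); new modulus lcm = 33.
    Write x = 4 + 11·t and substitute into x ≡ 2 (mod 3): 11·t ≡ 2 − 4 = -2 (mod 3).
    Reduce coefficients mod 3: 2·t ≡ 1 (mod 3).
    The inverse of 2 mod 3 is 2 (since 2·2 = 4 = 1·3 + 1), so t ≡ 2·1 = 2 ≡ 2 (mod 3).
    Then x = 4 + 11·2 = 26, valid modulo lcm(11, 3) = 33: x ≡ 26 (mod 33).
  Combine with x ≡ 8 (mod 16); new modulus lcm = 528.
    Write x = 26 + 33·t and substitute into x ≡ 8 (mod 16): 33·t ≡ 8 − 26 = -18 (mod 16).
    Reduce coefficients mod 16: 1·t ≡ 14 (mod 16).
    So t ≡ 14 (mod 16).
    Then x = 26 + 33·14 = 488, valid modulo lcm(33, 16) = 528: x ≡ 488 (mod 528).
  Combine with x ≡ 7 (mod 17); new modulus lcm = 8976.
    Write x = 488 + 528·t and substitute into x ≡ 7 (mod 17): 528·t ≡ 7 − 488 = -481 (mod 17).
    Reduce coefficients mod 17: 1·t ≡ 12 (mod 17).
    So t ≡ 12 (mod 17).
    Then x = 488 + 528·12 = 6824, valid modulo lcm(528, 17) = 8976: x ≡ 6824 (mod 8976).
Verify against each original: 6824 mod 11 = 4, 6824 mod 3 = 2, 6824 mod 16 = 8, 6824 mod 17 = 7.

x ≡ 6824 (mod 8976).


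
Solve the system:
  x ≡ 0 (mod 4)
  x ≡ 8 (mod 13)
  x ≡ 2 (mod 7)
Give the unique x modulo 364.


Moduli 4, 13, 7 are pairwise coprime; by CRT there is a unique solution modulo M = 4 · 13 · 7 = 364.
Solve pairwise, accumulating the modulus:
  Start with x ≡ 0 (mod 4).
  Combine with x ≡ 8 (mod 13): since gcd(4, 13) = 1, we get a unique residue mod 52.
    Write x = 0 + 4·t and substitute into x ≡ 8 (mod 13): 4·t ≡ 8 − 0 = 8 (mod 13).
    The inverse of 4 mod 13 is 10 (since 4·10 = 40 = 3·13 + 1), so t ≡ 10·8 = 80 ≡ 2 (mod 13).
    Then x = 0 + 4·2 = 8, valid modulo lcm(4, 13) = 52: x ≡ 8 (mod 52).
  Combine with x ≡ 2 (mod 7): since gcd(52, 7) = 1, we get a unique residue mod 364.
    Write x = 8 + 52·t and substitute into x ≡ 2 (mod 7): 52·t ≡ 2 − 8 = -6 (mod 7).
    Reduce coefficients mod 7: 3·t ≡ 1 (mod 7).
    The inverse of 3 mod 7 is 5 (since 3·5 = 15 = 2·7 + 1), so t ≡ 5·1 = 5 ≡ 5 (mod 7).
    Then x = 8 + 52·5 = 268, valid modulo lcm(52, 7) = 364: x ≡ 268 (mod 364).
Verify: 268 mod 4 = 0 ✓, 268 mod 13 = 8 ✓, 268 mod 7 = 2 ✓.

x ≡ 268 (mod 364).


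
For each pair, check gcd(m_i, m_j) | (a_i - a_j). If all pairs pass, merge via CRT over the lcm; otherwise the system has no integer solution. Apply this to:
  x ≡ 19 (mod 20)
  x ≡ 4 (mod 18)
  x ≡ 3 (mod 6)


Moduli 20, 18, 6 are not pairwise coprime, so CRT works modulo lcm(m_i) when all pairwise compatibility conditions hold.
Pairwise compatibility: gcd(m_i, m_j) must divide a_i - a_j for every pair.
Merge one congruence at a time:
  Start: x ≡ 19 (mod 20).
  Combine with x ≡ 4 (mod 18): gcd(20, 18) = 2, and 4 - 19 = -15 is NOT divisible by 2.
    ⇒ system is inconsistent (no integer solution).

No solution (the system is inconsistent).


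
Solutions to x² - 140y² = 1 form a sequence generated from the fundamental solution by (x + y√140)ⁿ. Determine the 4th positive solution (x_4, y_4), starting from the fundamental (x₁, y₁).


Step 1: Find the fundamental solution (x₁, y₁) of x² - 140y² = 1.
  Expand √140 as a continued fraction. a₀ = ⌊√140⌋ = 11; iterate m_{k+1} = d_k·a_k − m_k, d_{k+1} = (140 − m_{k+1}²)/d_k, a_{k+1} = ⌊(a₀ + m_{k+1})/d_{k+1}⌋ (starting m₀ = 0, d₀ = 1), with convergents p_k = a_k·p_{k-1} + p_{k-2}, q_k = a_k·q_{k-1} + q_{k-2} (p₋₁ = 1, q₋₁ = 0):
  k = 0: a₀ = 11; p₀/q₀ = 11/1; p₀² − 140·q₀² = 121 − 140 = -19.
  k = 1: m = 11, d = 19, a = ⌊(11 + 11)/19⌋ = 1; p/q = (1·11 + 1)/(1·1 + 0) = 12/1; p² − 140·q² = 144 − 140 = 4.
  k = 2: m = 8, d = 4, a = ⌊(11 + 8)/4⌋ = 4; p/q = (4·12 + 11)/(4·1 + 1) = 59/5; p² − 140·q² = 3481 − 3500 = -19.
  k = 3: m = 8, d = 19, a = ⌊(11 + 8)/19⌋ = 1; p/q = (1·59 + 12)/(1·5 + 1) = 71/6; p² − 140·q² = 5041 − 5040 = 1.
  The first convergent with p² − 140·q² = 1 gives the fundamental solution (x₁, y₁) = (71, 6).
Step 2: Apply the recurrence (x_{n+1}, y_{n+1}) = (x₁x_n + 140y₁y_n, x₁y_n + y₁x_n) repeatedly.
  From (x_1, y_1) = (71, 6): x_2 = 71·71 + 140·6·6 = 10081; y_2 = 71·6 + 6·71 = 852.
  From (x_2, y_2) = (10081, 852): x_3 = 71·10081 + 140·6·852 = 1431431; y_3 = 71·852 + 6·10081 = 120978.
  From (x_3, y_3) = (1431431, 120978): x_4 = 71·1431431 + 140·6·120978 = 203253121; y_4 = 71·120978 + 6·1431431 = 17178024.
Step 3: Verify x_4² - 140·y_4² = 41311831196240641 - 41311831196240640 = 1 (should be 1). ✓

(x_1, y_1) = (71, 6); (x_4, y_4) = (203253121, 17178024).


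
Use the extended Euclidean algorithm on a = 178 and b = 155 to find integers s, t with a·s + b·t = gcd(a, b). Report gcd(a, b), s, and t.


Euclidean algorithm on (178, 155) — divide until remainder is 0:
  178 = 1 · 155 + 23
  155 = 6 · 23 + 17
  23 = 1 · 17 + 6
  17 = 2 · 6 + 5
  6 = 1 · 5 + 1
  5 = 5 · 1 + 0
gcd(178, 155) = 1.
Track Bezout coefficients alongside the remainders: start with r₀ = 178 = a·1 + b·0 (s = 1, t = 0) and r₁ = 155 = a·0 + b·1 (s = 0, t = 1); each new remainder r_{k+1} = r_{k-1} − q_k·r_k inherits s_{k+1} = s_{k-1} − q_k·s_k, t_{k+1} = t_{k-1} − q_k·t_k, so r_k = a·s_k + b·t_k at every step:
  q = 1: r = 23, s = 1 − 1·0 = 1, t = 0 − 1·1 = -1  (check: 178·1 + 155·(-1) = 23)
  q = 6: r = 17, s = 0 − 6·1 = -6, t = 1 − 6·(-1) = 7  (check: 178·(-6) + 155·7 = 17)
  q = 1: r = 6, s = 1 − 1·(-6) = 7, t = -1 − 1·7 = -8  (check: 178·7 + 155·(-8) = 6)
  q = 2: r = 5, s = -6 − 2·7 = -20, t = 7 − 2·(-8) = 23  (check: 178·(-20) + 155·23 = 5)
  q = 1: r = 1, s = 7 − 1·(-20) = 27, t = -8 − 1·23 = -31  (check: 178·27 + 155·(-31) = 1)
The row with r = 1 (the gcd) gives the Bezout coefficients s = 27, t = -31.
Result: 178 · (27) + 155 · (-31) = 1.

gcd(178, 155) = 1; s = 27, t = -31 (check: 178·27 + 155·(-31) = 1).


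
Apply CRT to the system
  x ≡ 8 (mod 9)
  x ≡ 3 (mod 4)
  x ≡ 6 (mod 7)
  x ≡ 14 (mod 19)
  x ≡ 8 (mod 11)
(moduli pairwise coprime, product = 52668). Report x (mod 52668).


Product of moduli M = 9 · 4 · 7 · 19 · 11 = 52668.
Merge one congruence at a time:
  Start: x ≡ 8 (mod 9).
  Combine with x ≡ 3 (mod 4); new modulus lcm = 36.
    Write x = 8 + 9·t and substitute into x ≡ 3 (mod 4): 9·t ≡ 3 − 8 = -5 (mod 4).
    Reduce coefficients mod 4: 1·t ≡ 3 (mod 4).
    So t ≡ 3 (mod 4).
    Then x = 8 + 9·3 = 35, valid modulo lcm(9, 4) = 36: x ≡ 35 (mod 36).
  Combine with x ≡ 6 (mod 7); new modulus lcm = 252.
    Write x = 35 + 36·t and substitute into x ≡ 6 (mod 7): 36·t ≡ 6 − 35 = -29 (mod 7).
    Reduce coefficients mod 7: 1·t ≡ 6 (mod 7).
    So t ≡ 6 (mod 7).
    Then x = 35 + 36·6 = 251, valid modulo lcm(36, 7) = 252: x ≡ 251 (mod 252).
  Combine with x ≡ 14 (mod 19); new modulus lcm = 4788.
    Write x = 251 + 252·t and substitute into x ≡ 14 (mod 19): 252·t ≡ 14 − 251 = -237 (mod 19).
    Reduce coefficients mod 19: 5·t ≡ 10 (mod 19).
    The inverse of 5 mod 19 is 4 (since 5·4 = 20 = 1·19 + 1), so t ≡ 4·10 = 40 ≡ 2 (mod 19).
    Then x = 251 + 252·2 = 755, valid modulo lcm(252, 19) = 4788: x ≡ 755 (mod 4788).
  Combine with x ≡ 8 (mod 11); new modulus lcm = 52668.
    Write x = 755 + 4788·t and substitute into x ≡ 8 (mod 11): 4788·t ≡ 8 − 755 = -747 (mod 11).
    Reduce coefficients mod 11: 3·t ≡ 1 (mod 11).
    The inverse of 3 mod 11 is 4 (since 3·4 = 12 = 1·11 + 1), so t ≡ 4·1 = 4 ≡ 4 (mod 11).
    Then x = 755 + 4788·4 = 19907, valid modulo lcm(4788, 11) = 52668: x ≡ 19907 (mod 52668).
Verify against each original: 19907 mod 9 = 8, 19907 mod 4 = 3, 19907 mod 7 = 6, 19907 mod 19 = 14, 19907 mod 11 = 8.

x ≡ 19907 (mod 52668).


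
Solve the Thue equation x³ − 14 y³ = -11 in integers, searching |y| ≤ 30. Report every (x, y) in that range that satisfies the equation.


The equation is x³ - 14y³ = -11. For fixed y, x³ = 14·y³ − 11, so a solution requires the RHS to be a perfect cube.
Strategy: iterate y from -30 to 30, compute RHS = 14·y³ − 11, and check whether it is a (positive or negative) perfect cube.
Check small values of y:
  y = 0: RHS = -11 is not a perfect cube.
  y = 1: RHS = 3 is not a perfect cube.
  y = -1: RHS = -25 is not a perfect cube.
  y = 2: RHS = 101 is not a perfect cube.
  y = -2: RHS = -123 is not a perfect cube.
  y = 3: RHS = 367 is not a perfect cube.
  y = -3: RHS = -389 is not a perfect cube.
Continuing the search up to |y| = 30 finds no solutions either.
No (x, y) in the scanned range satisfies the equation.

No integer solutions with |y| ≤ 30.


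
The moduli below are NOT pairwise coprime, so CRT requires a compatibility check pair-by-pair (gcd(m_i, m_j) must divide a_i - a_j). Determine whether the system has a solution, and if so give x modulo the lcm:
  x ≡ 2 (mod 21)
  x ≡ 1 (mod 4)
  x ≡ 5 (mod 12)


Moduli 21, 4, 12 are not pairwise coprime, so CRT works modulo lcm(m_i) when all pairwise compatibility conditions hold.
Pairwise compatibility: gcd(m_i, m_j) must divide a_i - a_j for every pair.
Merge one congruence at a time:
  Start: x ≡ 2 (mod 21).
  Combine with x ≡ 1 (mod 4): gcd(21, 4) = 1; 1 - 2 = -1, which IS divisible by 1, so compatible.
    Write x = 2 + 21·t and substitute into x ≡ 1 (mod 4): 21·t ≡ 1 − 2 = -1 (mod 4).
    Reduce coefficients mod 4: 1·t ≡ 3 (mod 4).
    So t ≡ 3 (mod 4).
    Then x = 2 + 21·3 = 65, valid modulo lcm(21, 4) = 84: x ≡ 65 (mod 84).
  Combine with x ≡ 5 (mod 12): gcd(84, 12) = 12; 5 - 65 = -60, which IS divisible by 12, so compatible.
    Write x = 65 + 84·t and substitute into x ≡ 5 (mod 12): 84·t ≡ 5 − 65 = -60 (mod 12).
    Divide the congruence (and modulus) by g = 12: 7·t ≡ -5 (mod 1).
    Modulo 1 every t works; take t = 0.
    Then x = 65 + 84·0 = 65, valid modulo lcm(84, 12) = 84: x ≡ 65 (mod 84).
Verify: 65 mod 21 = 2, 65 mod 4 = 1, 65 mod 12 = 5.

x ≡ 65 (mod 84).


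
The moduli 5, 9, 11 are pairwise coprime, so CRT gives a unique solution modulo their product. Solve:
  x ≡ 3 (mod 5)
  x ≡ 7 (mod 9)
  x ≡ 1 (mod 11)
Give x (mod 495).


Moduli 5, 9, 11 are pairwise coprime; by CRT there is a unique solution modulo M = 5 · 9 · 11 = 495.
Solve pairwise, accumulating the modulus:
  Start with x ≡ 3 (mod 5).
  Combine with x ≡ 7 (mod 9): since gcd(5, 9) = 1, we get a unique residue mod 45.
    Write x = 3 + 5·t and substitute into x ≡ 7 (mod 9): 5·t ≡ 7 − 3 = 4 (mod 9).
    The inverse of 5 mod 9 is 2 (since 5·2 = 10 = 1·9 + 1), so t ≡ 2·4 = 8 ≡ 8 (mod 9).
    Then x = 3 + 5·8 = 43, valid modulo lcm(5, 9) = 45: x ≡ 43 (mod 45).
  Combine with x ≡ 1 (mod 11): since gcd(45, 11) = 1, we get a unique residue mod 495.
    Write x = 43 + 45·t and substitute into x ≡ 1 (mod 11): 45·t ≡ 1 − 43 = -42 (mod 11).
    Reduce coefficients mod 11: 1·t ≡ 2 (mod 11).
    So t ≡ 2 (mod 11).
    Then x = 43 + 45·2 = 133, valid modulo lcm(45, 11) = 495: x ≡ 133 (mod 495).
Verify: 133 mod 5 = 3 ✓, 133 mod 9 = 7 ✓, 133 mod 11 = 1 ✓.

x ≡ 133 (mod 495).


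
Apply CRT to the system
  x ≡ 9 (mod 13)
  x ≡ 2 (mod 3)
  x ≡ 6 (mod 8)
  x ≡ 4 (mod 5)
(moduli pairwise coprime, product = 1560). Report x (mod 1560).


Product of moduli M = 13 · 3 · 8 · 5 = 1560.
Merge one congruence at a time:
  Start: x ≡ 9 (mod 13).
  Combine with x ≡ 2 (mod 3); new modulus lcm = 39.
    Write x = 9 + 13·t and substitute into x ≡ 2 (mod 3): 13·t ≡ 2 − 9 = -7 (mod 3).
    Reduce coefficients mod 3: 1·t ≡ 2 (mod 3).
    So t ≡ 2 (mod 3).
    Then x = 9 + 13·2 = 35, valid modulo lcm(13, 3) = 39: x ≡ 35 (mod 39).
  Combine with x ≡ 6 (mod 8); new modulus lcm = 312.
    Write x = 35 + 39·t and substitute into x ≡ 6 (mod 8): 39·t ≡ 6 − 35 = -29 (mod 8).
    Reduce coefficients mod 8: 7·t ≡ 3 (mod 8).
    The inverse of 7 mod 8 is 7 (since 7·7 = 49 = 6·8 + 1), so t ≡ 7·3 = 21 ≡ 5 (mod 8).
    Then x = 35 + 39·5 = 230, valid modulo lcm(39, 8) = 312: x ≡ 230 (mod 312).
  Combine with x ≡ 4 (mod 5); new modulus lcm = 1560.
    Write x = 230 + 312·t and substitute into x ≡ 4 (mod 5): 312·t ≡ 4 − 230 = -226 (mod 5).
    Reduce coefficients mod 5: 2·t ≡ 4 (mod 5).
    The inverse of 2 mod 5 is 3 (since 2·3 = 6 = 1·5 + 1), so t ≡ 3·4 = 12 ≡ 2 (mod 5).
    Then x = 230 + 312·2 = 854, valid modulo lcm(312, 5) = 1560: x ≡ 854 (mod 1560).
Verify against each original: 854 mod 13 = 9, 854 mod 3 = 2, 854 mod 8 = 6, 854 mod 5 = 4.

x ≡ 854 (mod 1560).


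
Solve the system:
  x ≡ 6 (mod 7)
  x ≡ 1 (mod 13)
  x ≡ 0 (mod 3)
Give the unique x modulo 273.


Moduli 7, 13, 3 are pairwise coprime; by CRT there is a unique solution modulo M = 7 · 13 · 3 = 273.
Solve pairwise, accumulating the modulus:
  Start with x ≡ 6 (mod 7).
  Combine with x ≡ 1 (mod 13): since gcd(7, 13) = 1, we get a unique residue mod 91.
    Write x = 6 + 7·t and substitute into x ≡ 1 (mod 13): 7·t ≡ 1 − 6 = -5 (mod 13).
    Reduce coefficients mod 13: 7·t ≡ 8 (mod 13).
    The inverse of 7 mod 13 is 2 (since 7·2 = 14 = 1·13 + 1), so t ≡ 2·8 = 16 ≡ 3 (mod 13).
    Then x = 6 + 7·3 = 27, valid modulo lcm(7, 13) = 91: x ≡ 27 (mod 91).
  Combine with x ≡ 0 (mod 3): since gcd(91, 3) = 1, we get a unique residue mod 273.
    Write x = 27 + 91·t and substitute into x ≡ 0 (mod 3): 91·t ≡ 0 − 27 = -27 (mod 3).
    Reduce coefficients mod 3: 1·t ≡ 0 (mod 3).
    So t ≡ 0 (mod 3).
    Then x = 27 + 91·0 = 27, valid modulo lcm(91, 3) = 273: x ≡ 27 (mod 273).
Verify: 27 mod 7 = 6 ✓, 27 mod 13 = 1 ✓, 27 mod 3 = 0 ✓.

x ≡ 27 (mod 273).


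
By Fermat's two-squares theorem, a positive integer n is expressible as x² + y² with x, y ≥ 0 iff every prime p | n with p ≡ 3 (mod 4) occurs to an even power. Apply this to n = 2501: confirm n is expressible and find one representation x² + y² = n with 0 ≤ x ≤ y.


Step 1: Factor n = 2501 = 41 · 61.
Step 2: Check the mod-4 condition on each prime factor: 41 ≡ 1 (mod 4), exponent 1; 61 ≡ 1 (mod 4), exponent 1.
All primes ≡ 3 (mod 4) appear to even exponent (or don't appear), so by the two-squares theorem n IS expressible as a sum of two squares.
Step 3: Build a representation. Here n = 41 · 61 is a product of primes ≡ 1 (mod 4). Each prime p ≡ 1 (mod 4) is itself a sum of two squares; find a² by testing p − a² for a perfect square:
  41: 41 − 1² = 40, 41 − 2² = 37, 41 − 3² = 32, 41 − 4² = 25 = 5² ⇒ 41 = 4² + 5².
  61: 61 − 1² = 60, 61 − 2² = 57, 61 − 3² = 52, 61 − 4² = 45, 61 − 5² = 36 = 6² ⇒ 61 = 5² + 6².
  Combine using the Brahmagupta–Fibonacci identity (a² + b²)(c² + d²) = (ac − bd)² + (ad + bc)² = (ac + bd)² + (ad − bc)²:
  41 · 61 = 2501: from (4² + 5²)(5² + 6²), take (4·5 − 5·6, 4·6 + 5·5) = (20 − 30, 24 + 25) = (-10, 49); dropping signs (only squares matter) gives (10, 49); check 10² + 49² = 100 + 2401 = 2501 ✓.
Step 4: Order so x ≤ y and verify: 10² + 49² = 100 + 2401 = 2501 = n. ✓

n = 2501 = 10² + 49² (one valid representation with x ≤ y).


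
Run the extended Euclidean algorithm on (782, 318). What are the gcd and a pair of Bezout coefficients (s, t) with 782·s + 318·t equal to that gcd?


Euclidean algorithm on (782, 318) — divide until remainder is 0:
  782 = 2 · 318 + 146
  318 = 2 · 146 + 26
  146 = 5 · 26 + 16
  26 = 1 · 16 + 10
  16 = 1 · 10 + 6
  10 = 1 · 6 + 4
  6 = 1 · 4 + 2
  4 = 2 · 2 + 0
gcd(782, 318) = 2.
Track Bezout coefficients alongside the remainders: start with r₀ = 782 = a·1 + b·0 (s = 1, t = 0) and r₁ = 318 = a·0 + b·1 (s = 0, t = 1); each new remainder r_{k+1} = r_{k-1} − q_k·r_k inherits s_{k+1} = s_{k-1} − q_k·s_k, t_{k+1} = t_{k-1} − q_k·t_k, so r_k = a·s_k + b·t_k at every step:
  q = 2: r = 146, s = 1 − 2·0 = 1, t = 0 − 2·1 = -2  (check: 782·1 + 318·(-2) = 146)
  q = 2: r = 26, s = 0 − 2·1 = -2, t = 1 − 2·(-2) = 5  (check: 782·(-2) + 318·5 = 26)
  q = 5: r = 16, s = 1 − 5·(-2) = 11, t = -2 − 5·5 = -27  (check: 782·11 + 318·(-27) = 16)
  q = 1: r = 10, s = -2 − 1·11 = -13, t = 5 − 1·(-27) = 32  (check: 782·(-13) + 318·32 = 10)
  q = 1: r = 6, s = 11 − 1·(-13) = 24, t = -27 − 1·32 = -59  (check: 782·24 + 318·(-59) = 6)
  q = 1: r = 4, s = -13 − 1·24 = -37, t = 32 − 1·(-59) = 91  (check: 782·(-37) + 318·91 = 4)
  q = 1: r = 2, s = 24 − 1·(-37) = 61, t = -59 − 1·91 = -150  (check: 782·61 + 318·(-150) = 2)
The row with r = 2 (the gcd) gives the Bezout coefficients s = 61, t = -150.
Result: 782 · (61) + 318 · (-150) = 2.

gcd(782, 318) = 2; s = 61, t = -150 (check: 782·61 + 318·(-150) = 2).


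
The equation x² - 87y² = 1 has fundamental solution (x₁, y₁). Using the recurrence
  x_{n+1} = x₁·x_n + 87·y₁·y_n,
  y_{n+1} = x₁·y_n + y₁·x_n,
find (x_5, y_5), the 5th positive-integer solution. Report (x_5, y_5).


Step 1: Find the fundamental solution (x₁, y₁) of x² - 87y² = 1.
  Expand √87 as a continued fraction. a₀ = ⌊√87⌋ = 9; iterate m_{k+1} = d_k·a_k − m_k, d_{k+1} = (87 − m_{k+1}²)/d_k, a_{k+1} = ⌊(a₀ + m_{k+1})/d_{k+1}⌋ (starting m₀ = 0, d₀ = 1), with convergents p_k = a_k·p_{k-1} + p_{k-2}, q_k = a_k·q_{k-1} + q_{k-2} (p₋₁ = 1, q₋₁ = 0):
  k = 0: a₀ = 9; p₀/q₀ = 9/1; p₀² − 87·q₀² = 81 − 87 = -6.
  k = 1: m = 9, d = 6, a = ⌊(9 + 9)/6⌋ = 3; p/q = (3·9 + 1)/(3·1 + 0) = 28/3; p² − 87·q² = 784 − 783 = 1.
  The first convergent with p² − 87·q² = 1 gives the fundamental solution (x₁, y₁) = (28, 3).
Step 2: Apply the recurrence (x_{n+1}, y_{n+1}) = (x₁x_n + 87y₁y_n, x₁y_n + y₁x_n) repeatedly.
  From (x_1, y_1) = (28, 3): x_2 = 28·28 + 87·3·3 = 1567; y_2 = 28·3 + 3·28 = 168.
  From (x_2, y_2) = (1567, 168): x_3 = 28·1567 + 87·3·168 = 87724; y_3 = 28·168 + 3·1567 = 9405.
  From (x_3, y_3) = (87724, 9405): x_4 = 28·87724 + 87·3·9405 = 4910977; y_4 = 28·9405 + 3·87724 = 526512.
  From (x_4, y_4) = (4910977, 526512): x_5 = 28·4910977 + 87·3·526512 = 274926988; y_5 = 28·526512 + 3·4910977 = 29475267.
Step 3: Verify x_5² - 87·y_5² = 75584848730752144 - 75584848730752143 = 1 (should be 1). ✓

(x_1, y_1) = (28, 3); (x_5, y_5) = (274926988, 29475267).


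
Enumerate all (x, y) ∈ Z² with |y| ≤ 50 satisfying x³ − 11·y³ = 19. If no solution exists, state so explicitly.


The equation is x³ - 11y³ = 19. For fixed y, x³ = 11·y³ + 19, so a solution requires the RHS to be a perfect cube.
Strategy: iterate y from -50 to 50, compute RHS = 11·y³ + 19, and check whether it is a (positive or negative) perfect cube.
Check small values of y:
  y = 0: RHS = 19 is not a perfect cube.
  y = 1: RHS = 30 is not a perfect cube.
  y = -1: RHS = 8 = (2)³ ⇒ x = 2 works.
  y = 2: RHS = 107 is not a perfect cube.
  y = -2: RHS = -69 is not a perfect cube.
  y = 3: RHS = 316 is not a perfect cube.
  y = -3: RHS = -278 is not a perfect cube.
Continuing, at y = -9: RHS = -8000 = (-20)³ ⇒ x = -20 works.
Searching the remaining y in |y| ≤ 50 finds no further solutions.
Collected solutions: (2, -1), (-20, -9).

Solutions (with |y| ≤ 50): (2, -1), (-20, -9).


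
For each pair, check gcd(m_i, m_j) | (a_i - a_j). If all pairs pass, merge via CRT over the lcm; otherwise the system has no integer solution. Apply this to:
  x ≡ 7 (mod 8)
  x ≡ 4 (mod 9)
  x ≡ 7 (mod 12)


Moduli 8, 9, 12 are not pairwise coprime, so CRT works modulo lcm(m_i) when all pairwise compatibility conditions hold.
Pairwise compatibility: gcd(m_i, m_j) must divide a_i - a_j for every pair.
Merge one congruence at a time:
  Start: x ≡ 7 (mod 8).
  Combine with x ≡ 4 (mod 9): gcd(8, 9) = 1; 4 - 7 = -3, which IS divisible by 1, so compatible.
    Write x = 7 + 8·t and substitute into x ≡ 4 (mod 9): 8·t ≡ 4 − 7 = -3 (mod 9).
    Reduce coefficients mod 9: 8·t ≡ 6 (mod 9).
    The inverse of 8 mod 9 is 8 (since 8·8 = 64 = 7·9 + 1), so t ≡ 8·6 = 48 ≡ 3 (mod 9).
    Then x = 7 + 8·3 = 31, valid modulo lcm(8, 9) = 72: x ≡ 31 (mod 72).
  Combine with x ≡ 7 (mod 12): gcd(72, 12) = 12; 7 - 31 = -24, which IS divisible by 12, so compatible.
    Write x = 31 + 72·t and substitute into x ≡ 7 (mod 12): 72·t ≡ 7 − 31 = -24 (mod 12).
    Divide the congruence (and modulus) by g = 12: 6·t ≡ -2 (mod 1).
    Modulo 1 every t works; take t = 0.
    Then x = 31 + 72·0 = 31, valid modulo lcm(72, 12) = 72: x ≡ 31 (mod 72).
Verify: 31 mod 8 = 7, 31 mod 9 = 4, 31 mod 12 = 7.

x ≡ 31 (mod 72).


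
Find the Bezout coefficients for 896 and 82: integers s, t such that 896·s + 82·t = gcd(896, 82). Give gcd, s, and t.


Euclidean algorithm on (896, 82) — divide until remainder is 0:
  896 = 10 · 82 + 76
  82 = 1 · 76 + 6
  76 = 12 · 6 + 4
  6 = 1 · 4 + 2
  4 = 2 · 2 + 0
gcd(896, 82) = 2.
Track Bezout coefficients alongside the remainders: start with r₀ = 896 = a·1 + b·0 (s = 1, t = 0) and r₁ = 82 = a·0 + b·1 (s = 0, t = 1); each new remainder r_{k+1} = r_{k-1} − q_k·r_k inherits s_{k+1} = s_{k-1} − q_k·s_k, t_{k+1} = t_{k-1} − q_k·t_k, so r_k = a·s_k + b·t_k at every step:
  q = 10: r = 76, s = 1 − 10·0 = 1, t = 0 − 10·1 = -10  (check: 896·1 + 82·(-10) = 76)
  q = 1: r = 6, s = 0 − 1·1 = -1, t = 1 − 1·(-10) = 11  (check: 896·(-1) + 82·11 = 6)
  q = 12: r = 4, s = 1 − 12·(-1) = 13, t = -10 − 12·11 = -142  (check: 896·13 + 82·(-142) = 4)
  q = 1: r = 2, s = -1 − 1·13 = -14, t = 11 − 1·(-142) = 153  (check: 896·(-14) + 82·153 = 2)
The row with r = 2 (the gcd) gives the Bezout coefficients s = -14, t = 153.
Result: 896 · (-14) + 82 · (153) = 2.

gcd(896, 82) = 2; s = -14, t = 153 (check: 896·(-14) + 82·153 = 2).


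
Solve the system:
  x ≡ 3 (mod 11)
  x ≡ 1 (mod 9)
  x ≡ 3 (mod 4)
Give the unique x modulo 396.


Moduli 11, 9, 4 are pairwise coprime; by CRT there is a unique solution modulo M = 11 · 9 · 4 = 396.
Solve pairwise, accumulating the modulus:
  Start with x ≡ 3 (mod 11).
  Combine with x ≡ 1 (mod 9): since gcd(11, 9) = 1, we get a unique residue mod 99.
    Write x = 3 + 11·t and substitute into x ≡ 1 (mod 9): 11·t ≡ 1 − 3 = -2 (mod 9).
    Reduce coefficients mod 9: 2·t ≡ 7 (mod 9).
    The inverse of 2 mod 9 is 5 (since 2·5 = 10 = 1·9 + 1), so t ≡ 5·7 = 35 ≡ 8 (mod 9).
    Then x = 3 + 11·8 = 91, valid modulo lcm(11, 9) = 99: x ≡ 91 (mod 99).
  Combine with x ≡ 3 (mod 4): since gcd(99, 4) = 1, we get a unique residue mod 396.
    Write x = 91 + 99·t and substitute into x ≡ 3 (mod 4): 99·t ≡ 3 − 91 = -88 (mod 4).
    Reduce coefficients mod 4: 3·t ≡ 0 (mod 4).
    The inverse of 3 mod 4 is 3 (since 3·3 = 9 = 2·4 + 1), so t ≡ 3·0 = 0 ≡ 0 (mod 4).
    Then x = 91 + 99·0 = 91, valid modulo lcm(99, 4) = 396: x ≡ 91 (mod 396).
Verify: 91 mod 11 = 3 ✓, 91 mod 9 = 1 ✓, 91 mod 4 = 3 ✓.

x ≡ 91 (mod 396).


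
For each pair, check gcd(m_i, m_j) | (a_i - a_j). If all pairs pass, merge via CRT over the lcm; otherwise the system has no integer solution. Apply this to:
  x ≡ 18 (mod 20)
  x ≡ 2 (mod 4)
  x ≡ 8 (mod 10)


Moduli 20, 4, 10 are not pairwise coprime, so CRT works modulo lcm(m_i) when all pairwise compatibility conditions hold.
Pairwise compatibility: gcd(m_i, m_j) must divide a_i - a_j for every pair.
Merge one congruence at a time:
  Start: x ≡ 18 (mod 20).
  Combine with x ≡ 2 (mod 4): gcd(20, 4) = 4; 2 - 18 = -16, which IS divisible by 4, so compatible.
    Write x = 18 + 20·t and substitute into x ≡ 2 (mod 4): 20·t ≡ 2 − 18 = -16 (mod 4).
    Divide the congruence (and modulus) by g = 4: 5·t ≡ -4 (mod 1).
    Modulo 1 every t works; take t = 0.
    Then x = 18 + 20·0 = 18, valid modulo lcm(20, 4) = 20: x ≡ 18 (mod 20).
  Combine with x ≡ 8 (mod 10): gcd(20, 10) = 10; 8 - 18 = -10, which IS divisible by 10, so compatible.
    Write x = 18 + 20·t and substitute into x ≡ 8 (mod 10): 20·t ≡ 8 − 18 = -10 (mod 10).
    Divide the congruence (and modulus) by g = 10: 2·t ≡ -1 (mod 1).
    Modulo 1 every t works; take t = 0.
    Then x = 18 + 20·0 = 18, valid modulo lcm(20, 10) = 20: x ≡ 18 (mod 20).
Verify: 18 mod 20 = 18, 18 mod 4 = 2, 18 mod 10 = 8.

x ≡ 18 (mod 20).


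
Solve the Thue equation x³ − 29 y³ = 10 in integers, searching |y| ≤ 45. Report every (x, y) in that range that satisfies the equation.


The equation is x³ - 29y³ = 10. For fixed y, x³ = 29·y³ + 10, so a solution requires the RHS to be a perfect cube.
Strategy: iterate y from -45 to 45, compute RHS = 29·y³ + 10, and check whether it is a (positive or negative) perfect cube.
Check small values of y:
  y = 0: RHS = 10 is not a perfect cube.
  y = 1: RHS = 39 is not a perfect cube.
  y = -1: RHS = -19 is not a perfect cube.
  y = 2: RHS = 242 is not a perfect cube.
  y = -2: RHS = -222 is not a perfect cube.
  y = 3: RHS = 793 is not a perfect cube.
  y = -3: RHS = -773 is not a perfect cube.
Continuing the search up to |y| = 45 finds no solutions either.
No (x, y) in the scanned range satisfies the equation.

No integer solutions with |y| ≤ 45.


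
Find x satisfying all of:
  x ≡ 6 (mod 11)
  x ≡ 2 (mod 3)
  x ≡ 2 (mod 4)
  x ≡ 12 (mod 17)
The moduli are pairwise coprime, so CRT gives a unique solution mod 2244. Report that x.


Product of moduli M = 11 · 3 · 4 · 17 = 2244.
Merge one congruence at a time:
  Start: x ≡ 6 (mod 11).
  Combine with x ≡ 2 (mod 3); new modulus lcm = 33.
    Write x = 6 + 11·t and substitute into x ≡ 2 (mod 3): 11·t ≡ 2 − 6 = -4 (mod 3).
    Reduce coefficients mod 3: 2·t ≡ 2 (mod 3).
    The inverse of 2 mod 3 is 2 (since 2·2 = 4 = 1·3 + 1), so t ≡ 2·2 = 4 ≡ 1 (mod 3).
    Then x = 6 + 11·1 = 17, valid modulo lcm(11, 3) = 33: x ≡ 17 (mod 33).
  Combine with x ≡ 2 (mod 4); new modulus lcm = 132.
    Write x = 17 + 33·t and substitute into x ≡ 2 (mod 4): 33·t ≡ 2 − 17 = -15 (mod 4).
    Reduce coefficients mod 4: 1·t ≡ 1 (mod 4).
    So t ≡ 1 (mod 4).
    Then x = 17 + 33·1 = 50, valid modulo lcm(33, 4) = 132: x ≡ 50 (mod 132).
  Combine with x ≡ 12 (mod 17); new modulus lcm = 2244.
    Write x = 50 + 132·t and substitute into x ≡ 12 (mod 17): 132·t ≡ 12 − 50 = -38 (mod 17).
    Reduce coefficients mod 17: 13·t ≡ 13 (mod 17).
    The inverse of 13 mod 17 is 4 (since 13·4 = 52 = 3·17 + 1), so t ≡ 4·13 = 52 ≡ 1 (mod 17).
    Then x = 50 + 132·1 = 182, valid modulo lcm(132, 17) = 2244: x ≡ 182 (mod 2244).
Verify against each original: 182 mod 11 = 6, 182 mod 3 = 2, 182 mod 4 = 2, 182 mod 17 = 12.

x ≡ 182 (mod 2244).


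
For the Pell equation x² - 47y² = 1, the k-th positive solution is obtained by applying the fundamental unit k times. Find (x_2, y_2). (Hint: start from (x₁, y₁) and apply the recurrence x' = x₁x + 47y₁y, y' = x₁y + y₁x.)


Step 1: Find the fundamental solution (x₁, y₁) of x² - 47y² = 1.
  Expand √47 as a continued fraction. a₀ = ⌊√47⌋ = 6; iterate m_{k+1} = d_k·a_k − m_k, d_{k+1} = (47 − m_{k+1}²)/d_k, a_{k+1} = ⌊(a₀ + m_{k+1})/d_{k+1}⌋ (starting m₀ = 0, d₀ = 1), with convergents p_k = a_k·p_{k-1} + p_{k-2}, q_k = a_k·q_{k-1} + q_{k-2} (p₋₁ = 1, q₋₁ = 0):
  k = 0: a₀ = 6; p₀/q₀ = 6/1; p₀² − 47·q₀² = 36 − 47 = -11.
  k = 1: m = 6, d = 11, a = ⌊(6 + 6)/11⌋ = 1; p/q = (1·6 + 1)/(1·1 + 0) = 7/1; p² − 47·q² = 49 − 47 = 2.
  k = 2: m = 5, d = 2, a = ⌊(6 + 5)/2⌋ = 5; p/q = (5·7 + 6)/(5·1 + 1) = 41/6; p² − 47·q² = 1681 − 1692 = -11.
  k = 3: m = 5, d = 11, a = ⌊(6 + 5)/11⌋ = 1; p/q = (1·41 + 7)/(1·6 + 1) = 48/7; p² − 47·q² = 2304 − 2303 = 1.
  The first convergent with p² − 47·q² = 1 gives the fundamental solution (x₁, y₁) = (48, 7).
Step 2: Apply the recurrence (x_{n+1}, y_{n+1}) = (x₁x_n + 47y₁y_n, x₁y_n + y₁x_n) repeatedly.
  From (x_1, y_1) = (48, 7): x_2 = 48·48 + 47·7·7 = 4607; y_2 = 48·7 + 7·48 = 672.
Step 3: Verify x_2² - 47·y_2² = 21224449 - 21224448 = 1 (should be 1). ✓

(x_1, y_1) = (48, 7); (x_2, y_2) = (4607, 672).


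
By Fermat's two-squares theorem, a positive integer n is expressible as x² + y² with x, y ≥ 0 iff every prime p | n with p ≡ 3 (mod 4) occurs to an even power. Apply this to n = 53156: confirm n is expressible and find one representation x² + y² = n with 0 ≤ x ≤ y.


Step 1: Factor n = 53156 = 2^2 · 97 · 137.
Step 2: Check the mod-4 condition on each prime factor: 2 = 2 (special); 97 ≡ 1 (mod 4), exponent 1; 137 ≡ 1 (mod 4), exponent 1.
All primes ≡ 3 (mod 4) appear to even exponent (or don't appear), so by the two-squares theorem n IS expressible as a sum of two squares.
Step 3: Build a representation. Group n = k² · m with k = 2 and m = 97 · 137 = 13289 (a product of primes ≡ 1 (mod 4)); a representation of m scales to one of n via (k·x)² + (k·y)² = k²(x² + y²). Each prime p ≡ 1 (mod 4) is itself a sum of two squares; find a² by testing p − a² for a perfect square:
  97: 97 − 1² = 96, 97 − 2² = 93, 97 − 3² = 88, 97 − 4² = 81 = 9² ⇒ 97 = 4² + 9².
  137: 137 − 1² = 136, 137 − 2² = 133, 137 − 3² = 128, 137 − 4² = 121 = 11² ⇒ 137 = 4² + 11².
  Combine using the Brahmagupta–Fibonacci identity (a² + b²)(c² + d²) = (ac − bd)² + (ad + bc)² = (ac + bd)² + (ad − bc)²:
  97 · 137 = 13289: from (4² + 9²)(4² + 11²), take (4·4 − 9·11, 4·11 + 9·4) = (16 − 99, 44 + 36) = (-83, 80); dropping signs (only squares matter) gives (83, 80); check 83² + 80² = 6889 + 6400 = 13289 ✓.
  Scale by k = 2: (2·83, 2·80) = (166, 160).
Step 4: Order so x ≤ y and verify: 160² + 166² = 25600 + 27556 = 53156 = n. ✓

n = 53156 = 160² + 166² (one valid representation with x ≤ y).


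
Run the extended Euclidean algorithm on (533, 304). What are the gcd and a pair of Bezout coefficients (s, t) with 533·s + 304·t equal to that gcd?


Euclidean algorithm on (533, 304) — divide until remainder is 0:
  533 = 1 · 304 + 229
  304 = 1 · 229 + 75
  229 = 3 · 75 + 4
  75 = 18 · 4 + 3
  4 = 1 · 3 + 1
  3 = 3 · 1 + 0
gcd(533, 304) = 1.
Track Bezout coefficients alongside the remainders: start with r₀ = 533 = a·1 + b·0 (s = 1, t = 0) and r₁ = 304 = a·0 + b·1 (s = 0, t = 1); each new remainder r_{k+1} = r_{k-1} − q_k·r_k inherits s_{k+1} = s_{k-1} − q_k·s_k, t_{k+1} = t_{k-1} − q_k·t_k, so r_k = a·s_k + b·t_k at every step:
  q = 1: r = 229, s = 1 − 1·0 = 1, t = 0 − 1·1 = -1  (check: 533·1 + 304·(-1) = 229)
  q = 1: r = 75, s = 0 − 1·1 = -1, t = 1 − 1·(-1) = 2  (check: 533·(-1) + 304·2 = 75)
  q = 3: r = 4, s = 1 − 3·(-1) = 4, t = -1 − 3·2 = -7  (check: 533·4 + 304·(-7) = 4)
  q = 18: r = 3, s = -1 − 18·4 = -73, t = 2 − 18·(-7) = 128  (check: 533·(-73) + 304·128 = 3)
  q = 1: r = 1, s = 4 − 1·(-73) = 77, t = -7 − 1·128 = -135  (check: 533·77 + 304·(-135) = 1)
The row with r = 1 (the gcd) gives the Bezout coefficients s = 77, t = -135.
Result: 533 · (77) + 304 · (-135) = 1.

gcd(533, 304) = 1; s = 77, t = -135 (check: 533·77 + 304·(-135) = 1).


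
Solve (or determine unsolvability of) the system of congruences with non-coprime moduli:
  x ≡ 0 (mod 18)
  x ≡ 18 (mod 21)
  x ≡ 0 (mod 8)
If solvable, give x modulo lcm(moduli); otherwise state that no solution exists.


Moduli 18, 21, 8 are not pairwise coprime, so CRT works modulo lcm(m_i) when all pairwise compatibility conditions hold.
Pairwise compatibility: gcd(m_i, m_j) must divide a_i - a_j for every pair.
Merge one congruence at a time:
  Start: x ≡ 0 (mod 18).
  Combine with x ≡ 18 (mod 21): gcd(18, 21) = 3; 18 - 0 = 18, which IS divisible by 3, so compatible.
    Write x = 0 + 18·t and substitute into x ≡ 18 (mod 21): 18·t ≡ 18 − 0 = 18 (mod 21).
    Divide the congruence (and modulus) by g = 3: 6·t ≡ 6 (mod 7).
    The inverse of 6 mod 7 is 6 (since 6·6 = 36 = 5·7 + 1), so t ≡ 6·6 = 36 ≡ 1 (mod 7).
    Then x = 0 + 18·1 = 18, valid modulo lcm(18, 21) = 126: x ≡ 18 (mod 126).
  Combine with x ≡ 0 (mod 8): gcd(126, 8) = 2; 0 - 18 = -18, which IS divisible by 2, so compatible.
    Write x = 18 + 126·t and substitute into x ≡ 0 (mod 8): 126·t ≡ 0 − 18 = -18 (mod 8).
    Divide the congruence (and modulus) by g = 2: 63·t ≡ -9 (mod 4).
    Reduce coefficients mod 4: 3·t ≡ 3 (mod 4).
    The inverse of 3 mod 4 is 3 (since 3·3 = 9 = 2·4 + 1), so t ≡ 3·3 = 9 ≡ 1 (mod 4).
    Then x = 18 + 126·1 = 144, valid modulo lcm(126, 8) = 504: x ≡ 144 (mod 504).
Verify: 144 mod 18 = 0, 144 mod 21 = 18, 144 mod 8 = 0.

x ≡ 144 (mod 504).


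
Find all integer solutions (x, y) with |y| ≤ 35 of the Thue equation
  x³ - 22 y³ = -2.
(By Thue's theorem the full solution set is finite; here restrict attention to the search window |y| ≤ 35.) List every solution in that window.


The equation is x³ - 22y³ = -2. For fixed y, x³ = 22·y³ − 2, so a solution requires the RHS to be a perfect cube.
Strategy: iterate y from -35 to 35, compute RHS = 22·y³ − 2, and check whether it is a (positive or negative) perfect cube.
Check small values of y:
  y = 0: RHS = -2 is not a perfect cube.
  y = 1: RHS = 20 is not a perfect cube.
  y = -1: RHS = -24 is not a perfect cube.
  y = 2: RHS = 174 is not a perfect cube.
  y = -2: RHS = -178 is not a perfect cube.
  y = 3: RHS = 592 is not a perfect cube.
  y = -3: RHS = -596 is not a perfect cube.
Continuing the search up to |y| = 35 finds no solutions either.
No (x, y) in the scanned range satisfies the equation.

No integer solutions with |y| ≤ 35.


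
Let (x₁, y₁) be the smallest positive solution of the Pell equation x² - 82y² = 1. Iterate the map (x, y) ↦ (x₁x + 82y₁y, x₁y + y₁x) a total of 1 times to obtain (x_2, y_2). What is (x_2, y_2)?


Step 1: Find the fundamental solution (x₁, y₁) of x² - 82y² = 1.
  Expand √82 as a continued fraction. a₀ = ⌊√82⌋ = 9; iterate m_{k+1} = d_k·a_k − m_k, d_{k+1} = (82 − m_{k+1}²)/d_k, a_{k+1} = ⌊(a₀ + m_{k+1})/d_{k+1}⌋ (starting m₀ = 0, d₀ = 1), with convergents p_k = a_k·p_{k-1} + p_{k-2}, q_k = a_k·q_{k-1} + q_{k-2} (p₋₁ = 1, q₋₁ = 0):
  k = 0: a₀ = 9; p₀/q₀ = 9/1; p₀² − 82·q₀² = 81 − 82 = -1.
  k = 1: m = 9, d = 1, a = ⌊(9 + 9)/1⌋ = 18; p/q = (18·9 + 1)/(18·1 + 0) = 163/18; p² − 82·q² = 26569 − 26568 = 1.
  The first convergent with p² − 82·q² = 1 gives the fundamental solution (x₁, y₁) = (163, 18).
Step 2: Apply the recurrence (x_{n+1}, y_{n+1}) = (x₁x_n + 82y₁y_n, x₁y_n + y₁x_n) repeatedly.
  From (x_1, y_1) = (163, 18): x_2 = 163·163 + 82·18·18 = 53137; y_2 = 163·18 + 18·163 = 5868.
Step 3: Verify x_2² - 82·y_2² = 2823540769 - 2823540768 = 1 (should be 1). ✓

(x_1, y_1) = (163, 18); (x_2, y_2) = (53137, 5868).


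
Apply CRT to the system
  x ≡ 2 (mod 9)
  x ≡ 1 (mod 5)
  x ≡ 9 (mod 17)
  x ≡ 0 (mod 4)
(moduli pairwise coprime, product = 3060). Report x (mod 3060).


Product of moduli M = 9 · 5 · 17 · 4 = 3060.
Merge one congruence at a time:
  Start: x ≡ 2 (mod 9).
  Combine with x ≡ 1 (mod 5); new modulus lcm = 45.
    Write x = 2 + 9·t and substitute into x ≡ 1 (mod 5): 9·t ≡ 1 − 2 = -1 (mod 5).
    Reduce coefficients mod 5: 4·t ≡ 4 (mod 5).
    The inverse of 4 mod 5 is 4 (since 4·4 = 16 = 3·5 + 1), so t ≡ 4·4 = 16 ≡ 1 (mod 5).
    Then x = 2 + 9·1 = 11, valid modulo lcm(9, 5) = 45: x ≡ 11 (mod 45).
  Combine with x ≡ 9 (mod 17); new modulus lcm = 765.
    Write x = 11 + 45·t and substitute into x ≡ 9 (mod 17): 45·t ≡ 9 − 11 = -2 (mod 17).
    Reduce coefficients mod 17: 11·t ≡ 15 (mod 17).
    The inverse of 11 mod 17 is 14 (since 11·14 = 154 = 9·17 + 1), so t ≡ 14·15 = 210 ≡ 6 (mod 17).
    Then x = 11 + 45·6 = 281, valid modulo lcm(45, 17) = 765: x ≡ 281 (mod 765).
  Combine with x ≡ 0 (mod 4); new modulus lcm = 3060.
    Write x = 281 + 765·t and substitute into x ≡ 0 (mod 4): 765·t ≡ 0 − 281 = -281 (mod 4).
    Reduce coefficients mod 4: 1·t ≡ 3 (mod 4).
    So t ≡ 3 (mod 4).
    Then x = 281 + 765·3 = 2576, valid modulo lcm(765, 4) = 3060: x ≡ 2576 (mod 3060).
Verify against each original: 2576 mod 9 = 2, 2576 mod 5 = 1, 2576 mod 17 = 9, 2576 mod 4 = 0.

x ≡ 2576 (mod 3060).


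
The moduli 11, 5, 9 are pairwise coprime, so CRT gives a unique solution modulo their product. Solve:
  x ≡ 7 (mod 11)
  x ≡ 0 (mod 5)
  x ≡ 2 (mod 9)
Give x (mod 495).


Moduli 11, 5, 9 are pairwise coprime; by CRT there is a unique solution modulo M = 11 · 5 · 9 = 495.
Solve pairwise, accumulating the modulus:
  Start with x ≡ 7 (mod 11).
  Combine with x ≡ 0 (mod 5): since gcd(11, 5) = 1, we get a unique residue mod 55.
    Write x = 7 + 11·t and substitute into x ≡ 0 (mod 5): 11·t ≡ 0 − 7 = -7 (mod 5).
    Reduce coefficients mod 5: 1·t ≡ 3 (mod 5).
    So t ≡ 3 (mod 5).
    Then x = 7 + 11·3 = 40, valid modulo lcm(11, 5) = 55: x ≡ 40 (mod 55).
  Combine with x ≡ 2 (mod 9): since gcd(55, 9) = 1, we get a unique residue mod 495.
    Write x = 40 + 55·t and substitute into x ≡ 2 (mod 9): 55·t ≡ 2 − 40 = -38 (mod 9).
    Reduce coefficients mod 9: 1·t ≡ 7 (mod 9).
    So t ≡ 7 (mod 9).
    Then x = 40 + 55·7 = 425, valid modulo lcm(55, 9) = 495: x ≡ 425 (mod 495).
Verify: 425 mod 11 = 7 ✓, 425 mod 5 = 0 ✓, 425 mod 9 = 2 ✓.

x ≡ 425 (mod 495).


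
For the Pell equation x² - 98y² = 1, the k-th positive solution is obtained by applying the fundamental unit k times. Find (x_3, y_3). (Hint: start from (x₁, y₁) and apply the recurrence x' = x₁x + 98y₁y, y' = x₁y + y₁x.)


Step 1: Find the fundamental solution (x₁, y₁) of x² - 98y² = 1.
  Expand √98 as a continued fraction. a₀ = ⌊√98⌋ = 9; iterate m_{k+1} = d_k·a_k − m_k, d_{k+1} = (98 − m_{k+1}²)/d_k, a_{k+1} = ⌊(a₀ + m_{k+1})/d_{k+1}⌋ (starting m₀ = 0, d₀ = 1), with convergents p_k = a_k·p_{k-1} + p_{k-2}, q_k = a_k·q_{k-1} + q_{k-2} (p₋₁ = 1, q₋₁ = 0):
  k = 0: a₀ = 9; p₀/q₀ = 9/1; p₀² − 98·q₀² = 81 − 98 = -17.
  k = 1: m = 9, d = 17, a = ⌊(9 + 9)/17⌋ = 1; p/q = (1·9 + 1)/(1·1 + 0) = 10/1; p² − 98·q² = 100 − 98 = 2.
  k = 2: m = 8, d = 2, a = ⌊(9 + 8)/2⌋ = 8; p/q = (8·10 + 9)/(8·1 + 1) = 89/9; p² − 98·q² = 7921 − 7938 = -17.
  k = 3: m = 8, d = 17, a = ⌊(9 + 8)/17⌋ = 1; p/q = (1·89 + 10)/(1·9 + 1) = 99/10; p² − 98·q² = 9801 − 9800 = 1.
  The first convergent with p² − 98·q² = 1 gives the fundamental solution (x₁, y₁) = (99, 10).
Step 2: Apply the recurrence (x_{n+1}, y_{n+1}) = (x₁x_n + 98y₁y_n, x₁y_n + y₁x_n) repeatedly.
  From (x_1, y_1) = (99, 10): x_2 = 99·99 + 98·10·10 = 19601; y_2 = 99·10 + 10·99 = 1980.
  From (x_2, y_2) = (19601, 1980): x_3 = 99·19601 + 98·10·1980 = 3880899; y_3 = 99·1980 + 10·19601 = 392030.
Step 3: Verify x_3² - 98·y_3² = 15061377048201 - 15061377048200 = 1 (should be 1). ✓

(x_1, y_1) = (99, 10); (x_3, y_3) = (3880899, 392030).


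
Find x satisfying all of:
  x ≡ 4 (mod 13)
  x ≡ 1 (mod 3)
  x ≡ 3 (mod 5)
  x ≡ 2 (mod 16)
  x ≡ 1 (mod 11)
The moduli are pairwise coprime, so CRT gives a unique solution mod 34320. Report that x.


Product of moduli M = 13 · 3 · 5 · 16 · 11 = 34320.
Merge one congruence at a time:
  Start: x ≡ 4 (mod 13).
  Combine with x ≡ 1 (mod 3); new modulus lcm = 39.
    Write x = 4 + 13·t and substitute into x ≡ 1 (mod 3): 13·t ≡ 1 − 4 = -3 (mod 3).
    Reduce coefficients mod 3: 1·t ≡ 0 (mod 3).
    So t ≡ 0 (mod 3).
    Then x = 4 + 13·0 = 4, valid modulo lcm(13, 3) = 39: x ≡ 4 (mod 39).
  Combine with x ≡ 3 (mod 5); new modulus lcm = 195.
    Write x = 4 + 39·t and substitute into x ≡ 3 (mod 5): 39·t ≡ 3 − 4 = -1 (mod 5).
    Reduce coefficients mod 5: 4·t ≡ 4 (mod 5).
    The inverse of 4 mod 5 is 4 (since 4·4 = 16 = 3·5 + 1), so t ≡ 4·4 = 16 ≡ 1 (mod 5).
    Then x = 4 + 39·1 = 43, valid modulo lcm(39, 5) = 195: x ≡ 43 (mod 195).
  Combine with x ≡ 2 (mod 16); new modulus lcm = 3120.
    Write x = 43 + 195·t and substitute into x ≡ 2 (mod 16): 195·t ≡ 2 − 43 = -41 (mod 16).
    Reduce coefficients mod 16: 3·t ≡ 7 (mod 16).
    The inverse of 3 mod 16 is 11 (since 3·11 = 33 = 2·16 + 1), so t ≡ 11·7 = 77 ≡ 13 (mod 16).
    Then x = 43 + 195·13 = 2578, valid modulo lcm(195, 16) = 3120: x ≡ 2578 (mod 3120).
  Combine with x ≡ 1 (mod 11); new modulus lcm = 34320.
    Write x = 2578 + 3120·t and substitute into x ≡ 1 (mod 11): 3120·t ≡ 1 − 2578 = -2577 (mod 11).
    Reduce coefficients mod 11: 7·t ≡ 8 (mod 11).
    The inverse of 7 mod 11 is 8 (since 7·8 = 56 = 5·11 + 1), so t ≡ 8·8 = 64 ≡ 9 (mod 11).
    Then x = 2578 + 3120·9 = 30658, valid modulo lcm(3120, 11) = 34320: x ≡ 30658 (mod 34320).
Verify against each original: 30658 mod 13 = 4, 30658 mod 3 = 1, 30658 mod 5 = 3, 30658 mod 16 = 2, 30658 mod 11 = 1.

x ≡ 30658 (mod 34320).
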